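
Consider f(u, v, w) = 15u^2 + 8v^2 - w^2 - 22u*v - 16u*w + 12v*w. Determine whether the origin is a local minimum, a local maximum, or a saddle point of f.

The Hessian at the origin is H = [[30, -22, -16], [-22, 16, 12], [-16, 12, -2]].
Congruent diagonalization of H (simultaneous row and column reduction) yields pivots 30, -2/15, -10.
Counting signs: 1 positive, 2 negative.
H is indefinite, so the origin is a saddle point.

saddle point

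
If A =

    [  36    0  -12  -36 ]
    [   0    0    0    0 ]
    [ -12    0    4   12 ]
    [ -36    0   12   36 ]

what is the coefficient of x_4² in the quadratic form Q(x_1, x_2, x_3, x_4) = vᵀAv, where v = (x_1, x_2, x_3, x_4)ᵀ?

36

The coefficient of x_4² is the diagonal entry A[4,4] = 36.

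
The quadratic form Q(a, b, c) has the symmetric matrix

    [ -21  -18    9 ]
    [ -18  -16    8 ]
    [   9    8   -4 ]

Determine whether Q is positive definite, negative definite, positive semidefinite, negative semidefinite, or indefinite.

Congruent diagonalization of A (simultaneous row and column reduction) yields pivots -21, -4/7, 0.
Counting signs: 2 negative, 1 zero.
Hence Q is negative semidefinite.

negative semidefinite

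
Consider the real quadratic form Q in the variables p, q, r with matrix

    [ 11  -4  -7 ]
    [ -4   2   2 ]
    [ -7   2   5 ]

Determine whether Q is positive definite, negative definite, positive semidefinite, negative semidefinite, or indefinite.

Applying the same elementary operations to the rows and columns of A produces a congruent diagonal matrix with entries 11, 6/11, 0.
Counting signs: 2 positive, 1 zero.
Hence Q is positive semidefinite.

positive semidefinite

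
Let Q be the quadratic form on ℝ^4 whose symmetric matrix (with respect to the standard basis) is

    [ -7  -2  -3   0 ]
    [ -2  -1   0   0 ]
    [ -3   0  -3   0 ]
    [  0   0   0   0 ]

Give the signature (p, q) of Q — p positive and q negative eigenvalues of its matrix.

(0, 2)

Row-reducing A symmetrically gives the diagonal entries -7, -3/7, 0, 0.
That gives 2 negative, 2 zero pivots.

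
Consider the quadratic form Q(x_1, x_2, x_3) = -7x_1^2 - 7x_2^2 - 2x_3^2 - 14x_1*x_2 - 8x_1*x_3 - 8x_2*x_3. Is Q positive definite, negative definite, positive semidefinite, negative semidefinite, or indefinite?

Write A = [[-7, -7, -4], [-7, -7, -4], [-4, -4, -2]].
Applying the same elementary operations to the rows and columns of A produces a congruent diagonal matrix with entries -7, 0, 2/7.
That gives 1 positive, 1 negative, 1 zero pivots.
Hence Q is indefinite.

indefinite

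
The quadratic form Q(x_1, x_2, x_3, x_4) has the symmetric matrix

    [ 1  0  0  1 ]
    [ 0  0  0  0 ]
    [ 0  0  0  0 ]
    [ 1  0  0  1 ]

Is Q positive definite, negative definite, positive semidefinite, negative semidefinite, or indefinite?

positive semidefinite

Applying the same elementary operations to the rows and columns of A produces a congruent diagonal matrix with entries 1, 0, 0, 0.
So there are 1 positive, 3 zero pivots.
Hence Q is positive semidefinite.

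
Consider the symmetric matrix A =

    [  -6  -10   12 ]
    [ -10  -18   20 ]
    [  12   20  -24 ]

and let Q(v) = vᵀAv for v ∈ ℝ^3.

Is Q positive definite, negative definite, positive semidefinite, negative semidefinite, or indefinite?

Symmetric row and column elimination reduces A to a congruent diagonal form with pivots -6, -4/3, 0.
That gives 2 negative, 1 zero pivots.
Hence Q is negative semidefinite.

negative semidefinite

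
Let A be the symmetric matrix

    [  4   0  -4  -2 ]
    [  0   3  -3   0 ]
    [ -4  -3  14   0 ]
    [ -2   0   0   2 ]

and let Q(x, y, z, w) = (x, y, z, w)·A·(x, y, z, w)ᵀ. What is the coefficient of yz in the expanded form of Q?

-6

The coefficient of yz is A[2,3] + A[3,2] = 2·(-3) = -6.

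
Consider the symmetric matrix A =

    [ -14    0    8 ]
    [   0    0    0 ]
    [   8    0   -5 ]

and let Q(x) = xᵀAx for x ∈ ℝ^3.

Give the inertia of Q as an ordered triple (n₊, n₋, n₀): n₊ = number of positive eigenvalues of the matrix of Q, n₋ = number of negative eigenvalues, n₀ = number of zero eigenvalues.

(0, 2, 1)

Congruent diagonalization of A (simultaneous row and column reduction) yields pivots -14, 0, -3/7.
So there are 2 negative, 1 zero pivots.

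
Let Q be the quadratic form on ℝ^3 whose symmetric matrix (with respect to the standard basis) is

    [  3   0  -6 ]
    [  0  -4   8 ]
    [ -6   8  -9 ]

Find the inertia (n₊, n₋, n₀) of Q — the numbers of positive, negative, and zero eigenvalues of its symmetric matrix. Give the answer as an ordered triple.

Symmetric row and column elimination reduces A to a congruent diagonal form with pivots 3, -4, -5.
That gives 1 positive, 2 negative pivots.

(1, 2, 0)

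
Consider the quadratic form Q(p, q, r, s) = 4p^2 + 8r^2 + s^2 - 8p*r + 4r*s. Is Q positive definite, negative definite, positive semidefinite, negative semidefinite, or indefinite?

positive semidefinite

Write A = [[4, 0, -4, 0], [0, 0, 0, 0], [-4, 0, 8, 2], [0, 0, 2, 1]].
Congruent diagonalization of A (simultaneous row and column reduction) yields pivots 4, 0, 4, 0.
So there are 2 positive, 2 zero pivots.
Hence Q is positive semidefinite.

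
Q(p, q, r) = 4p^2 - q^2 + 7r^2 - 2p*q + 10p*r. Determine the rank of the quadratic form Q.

Write A = [[4, -1, 5], [-1, -1, 0], [5, 0, 7]].
Row-reducing A symmetrically gives the diagonal entries 4, -5/4, 2.
So there are 2 positive, 1 negative pivots.
The rank is the number of nonzero pivots: 3.

3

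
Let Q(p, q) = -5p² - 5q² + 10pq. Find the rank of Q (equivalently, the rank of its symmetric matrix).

The symmetric matrix is A = [[-5, 5], [5, -5]].
Row-reducing A symmetrically gives the diagonal entries -5, 0.
Counting signs: 1 negative, 1 zero.
The rank is the number of nonzero pivots: 1.

1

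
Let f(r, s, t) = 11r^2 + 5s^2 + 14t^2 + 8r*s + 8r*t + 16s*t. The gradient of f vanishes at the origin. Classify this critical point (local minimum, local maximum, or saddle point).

local minimum

The Hessian at the origin is H = [[22, 8, 8], [8, 10, 16], [8, 16, 28]].
Applying the same elementary operations to the rows and columns of H produces a congruent diagonal matrix with entries 22, 78/11, 12/13.
So there are 3 positive pivots.
H is positive definite, so the origin is a strict local minimum.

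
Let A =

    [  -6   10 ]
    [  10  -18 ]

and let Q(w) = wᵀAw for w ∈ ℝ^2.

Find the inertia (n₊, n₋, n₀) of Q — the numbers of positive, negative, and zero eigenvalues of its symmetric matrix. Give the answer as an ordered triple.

(0, 2, 0)

Applying the same elementary operations to the rows and columns of A produces a congruent diagonal matrix with entries -6, -4/3.
That gives 2 negative pivots.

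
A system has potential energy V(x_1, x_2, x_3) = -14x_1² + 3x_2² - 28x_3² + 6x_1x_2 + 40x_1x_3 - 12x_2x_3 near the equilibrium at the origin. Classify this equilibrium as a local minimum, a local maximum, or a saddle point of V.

saddle point

The Hessian at the origin is H = [[-28, 6, 40], [6, 6, -12], [40, -12, -56]].
An LDLᵀ factorisation of H has diagonal entries -28, 51/7, -8/17.
So there are 1 positive, 2 negative pivots.
H is indefinite, so the origin is a saddle point.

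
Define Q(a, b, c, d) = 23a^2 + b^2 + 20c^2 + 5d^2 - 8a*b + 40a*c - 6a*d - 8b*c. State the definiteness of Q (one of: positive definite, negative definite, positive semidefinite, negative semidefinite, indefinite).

The symmetric matrix of Q is A = [[23, -4, 20, -3], [-4, 1, -4, 0], [20, -4, 20, 0], [-3, 0, 0, 5]].
Leading principal minors: Δ_1 = 23, Δ_2 = 7, Δ_3 = 12, Δ_4 = 24.
All leading principal minors are positive, so by Sylvester's criterion Q is positive definite.

positive definite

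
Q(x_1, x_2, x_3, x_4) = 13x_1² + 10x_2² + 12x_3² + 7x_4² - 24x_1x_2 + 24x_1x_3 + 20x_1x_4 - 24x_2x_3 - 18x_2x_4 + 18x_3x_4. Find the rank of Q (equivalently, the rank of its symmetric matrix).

4

Write A = [[13, -12, 12, 10], [-12, 10, -12, -9], [12, -12, 12, 9], [10, -9, 9, 7]].
Applying the same elementary operations to the rows and columns of A produces a congruent diagonal matrix with entries 13, -14/13, 12/7, -3/4.
Counting signs: 2 positive, 2 negative.
The rank is the number of nonzero pivots: 4.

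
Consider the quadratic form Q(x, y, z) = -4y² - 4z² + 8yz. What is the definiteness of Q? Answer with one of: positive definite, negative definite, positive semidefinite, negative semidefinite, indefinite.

Write A = [[0, 0, 0], [0, -4, 4], [0, 4, -4]].
Applying the same elementary operations to the rows and columns of A produces a congruent diagonal matrix with entries 0, -4, 0.
That gives 1 negative, 2 zero pivots.
Hence Q is negative semidefinite.

negative semidefinite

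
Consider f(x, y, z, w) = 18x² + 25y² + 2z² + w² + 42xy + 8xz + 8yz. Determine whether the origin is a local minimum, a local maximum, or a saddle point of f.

local minimum

The Hessian at the origin is H = [[36, 42, 8, 0], [42, 50, 8, 0], [8, 8, 4, 0], [0, 0, 0, 2]].
An LDLᵀ factorisation of H has diagonal entries 36, 1, 4/9, 2.
So there are 4 positive pivots.
H is positive definite, so the origin is a strict local minimum.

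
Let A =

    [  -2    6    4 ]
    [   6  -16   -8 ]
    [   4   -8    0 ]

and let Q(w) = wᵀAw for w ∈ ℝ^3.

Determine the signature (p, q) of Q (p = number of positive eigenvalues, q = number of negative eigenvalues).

Applying the same elementary operations to the rows and columns of A produces a congruent diagonal matrix with entries -2, 2, 0.
That gives 1 positive, 1 negative, 1 zero pivots.

(1, 1)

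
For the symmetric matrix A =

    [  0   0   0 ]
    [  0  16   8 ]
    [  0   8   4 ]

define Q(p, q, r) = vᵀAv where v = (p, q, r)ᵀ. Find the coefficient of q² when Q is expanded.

The coefficient of q² is the diagonal entry A[2,2] = 16.

16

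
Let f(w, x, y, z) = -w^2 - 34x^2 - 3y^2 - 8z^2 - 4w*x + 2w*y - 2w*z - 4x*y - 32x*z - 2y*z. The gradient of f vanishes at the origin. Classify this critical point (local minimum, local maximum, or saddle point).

local maximum

The Hessian at the origin is H = [[-2, -4, 2, -2], [-4, -68, -4, -32], [2, -4, -6, -2], [-2, -32, -2, -16]].
Applying the same elementary operations to the rows and columns of H produces a congruent diagonal matrix with entries -2, -60, -44/15, -10/11.
Counting signs: 4 negative.
H is negative definite, so the origin is a strict local maximum.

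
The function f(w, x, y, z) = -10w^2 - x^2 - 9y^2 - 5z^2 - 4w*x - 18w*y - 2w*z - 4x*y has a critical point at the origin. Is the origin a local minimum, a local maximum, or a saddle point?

local maximum

The Hessian at the origin is H = [[-20, -4, -18, -2], [-4, -2, -4, 0], [-18, -4, -18, 0], [-2, 0, 0, -10]].
An LDLᵀ factorisation of H has diagonal entries -20, -6/5, -5/3, -8.
That gives 4 negative pivots.
H is negative definite, so the origin is a strict local maximum.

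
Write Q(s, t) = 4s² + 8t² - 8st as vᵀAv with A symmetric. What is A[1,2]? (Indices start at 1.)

-4

The coefficient of s·t in Q is -8. For a symmetric A this equals A[1,2] + A[2,1] = 2·A[1,2].
So A[1,2] = -8/2 = -4.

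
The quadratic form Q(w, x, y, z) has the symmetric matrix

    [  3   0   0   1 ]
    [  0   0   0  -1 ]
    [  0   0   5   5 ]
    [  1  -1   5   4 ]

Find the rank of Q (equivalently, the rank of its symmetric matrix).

4

Row reduction of A gives 4 nonzero rows, so rank A = 4.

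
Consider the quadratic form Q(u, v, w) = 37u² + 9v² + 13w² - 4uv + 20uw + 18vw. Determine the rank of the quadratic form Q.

The symmetric matrix is A = [[37, -2, 10], [-2, 9, 9], [10, 9, 13]].
Row-reducing A symmetrically gives the diagonal entries 37, 329/37, 20/329.
Counting signs: 3 positive.
The rank is the number of nonzero pivots: 3.

3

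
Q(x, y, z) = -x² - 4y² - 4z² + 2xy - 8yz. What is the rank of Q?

The associated matrix is A = [[-1, 1, 0], [1, -4, -4], [0, -4, -4]].
Applying the same elementary operations to the rows and columns of A produces a congruent diagonal matrix with entries -1, -3, 4/3.
So there are 1 positive, 2 negative pivots.
The rank is the number of nonzero pivots: 3.

3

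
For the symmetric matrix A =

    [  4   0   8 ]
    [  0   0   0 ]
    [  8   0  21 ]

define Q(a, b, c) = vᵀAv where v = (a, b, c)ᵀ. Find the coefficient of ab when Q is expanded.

The coefficient of ab is A[1,2] + A[2,1] = 2·0 = 0.

0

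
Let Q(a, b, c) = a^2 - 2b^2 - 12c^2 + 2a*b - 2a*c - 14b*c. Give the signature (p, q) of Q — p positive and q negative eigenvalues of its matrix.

The symmetric matrix is A = [[1, 1, -1], [1, -2, -7], [-1, -7, -12]].
Applying the same elementary operations to the rows and columns of A produces a congruent diagonal matrix with entries 1, -3, -1.
So there are 1 positive, 2 negative pivots.

(1, 2)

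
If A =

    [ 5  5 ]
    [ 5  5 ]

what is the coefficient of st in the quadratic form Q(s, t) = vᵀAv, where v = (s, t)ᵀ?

The coefficient of st is A[1,2] + A[2,1] = 2·5 = 10.

10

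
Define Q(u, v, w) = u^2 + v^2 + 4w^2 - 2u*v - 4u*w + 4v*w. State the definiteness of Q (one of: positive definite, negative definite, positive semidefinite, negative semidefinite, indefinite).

positive semidefinite

The associated matrix is A = [[1, -1, -2], [-1, 1, 2], [-2, 2, 4]].
Congruent diagonalization of A (simultaneous row and column reduction) yields pivots 1, 0, 0.
Counting signs: 1 positive, 2 zero.
Hence Q is positive semidefinite.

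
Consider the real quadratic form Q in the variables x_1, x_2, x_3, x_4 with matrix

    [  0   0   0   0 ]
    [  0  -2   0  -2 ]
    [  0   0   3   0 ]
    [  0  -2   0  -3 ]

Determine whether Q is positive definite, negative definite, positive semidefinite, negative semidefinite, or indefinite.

Applying the same elementary operations to the rows and columns of A produces a congruent diagonal matrix with entries 0, -2, 3, -1.
So there are 1 positive, 2 negative, 1 zero pivots.
Hence Q is indefinite.

indefinite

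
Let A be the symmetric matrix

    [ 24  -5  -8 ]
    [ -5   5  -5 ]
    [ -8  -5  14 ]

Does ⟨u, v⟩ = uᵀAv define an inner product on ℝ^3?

An LDLᵀ factorisation of A has diagonal entries 24, 95/24, 2/19.
Counting signs: 3 positive.
Hence Q is positive definite.
⟨·,·⟩ is an inner product exactly when A is positive definite.

yes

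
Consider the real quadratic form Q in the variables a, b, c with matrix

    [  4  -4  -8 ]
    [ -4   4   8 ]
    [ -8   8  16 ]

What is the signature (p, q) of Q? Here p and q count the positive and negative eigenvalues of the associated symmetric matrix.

(1, 0)

Applying the same elementary operations to the rows and columns of A produces a congruent diagonal matrix with entries 4, 0, 0.
So there are 1 positive, 2 zero pivots.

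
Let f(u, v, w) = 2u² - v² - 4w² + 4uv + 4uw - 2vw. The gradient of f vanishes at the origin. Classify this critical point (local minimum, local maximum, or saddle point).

saddle point

The Hessian at the origin is H = [[4, 4, 4], [4, -2, -2], [4, -2, -8]].
Symmetric row and column elimination reduces H to a congruent diagonal form with pivots 4, -6, -6.
Counting signs: 1 positive, 2 negative.
H is indefinite, so the origin is a saddle point.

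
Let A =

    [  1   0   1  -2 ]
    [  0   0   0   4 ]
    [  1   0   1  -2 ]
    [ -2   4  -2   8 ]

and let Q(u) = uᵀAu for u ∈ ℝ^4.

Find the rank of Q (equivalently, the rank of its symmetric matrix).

3

Row reduction of A gives 3 nonzero rows, so rank A = 3.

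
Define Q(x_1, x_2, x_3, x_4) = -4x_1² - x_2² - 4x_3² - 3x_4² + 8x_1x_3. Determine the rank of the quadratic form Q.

The symmetric matrix is A = [[-4, 0, 4, 0], [0, -1, 0, 0], [4, 0, -4, 0], [0, 0, 0, -3]].
Congruent diagonalization of A (simultaneous row and column reduction) yields pivots -4, -1, 0, -3.
So there are 3 negative, 1 zero pivots.
The rank is the number of nonzero pivots: 3.

3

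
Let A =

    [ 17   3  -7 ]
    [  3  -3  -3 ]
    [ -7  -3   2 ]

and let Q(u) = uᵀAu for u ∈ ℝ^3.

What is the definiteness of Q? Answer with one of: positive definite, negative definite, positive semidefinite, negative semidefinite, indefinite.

indefinite

Applying the same elementary operations to the rows and columns of A produces a congruent diagonal matrix with entries 17, -60/17, 0.
Counting signs: 1 positive, 1 negative, 1 zero.
Hence Q is indefinite.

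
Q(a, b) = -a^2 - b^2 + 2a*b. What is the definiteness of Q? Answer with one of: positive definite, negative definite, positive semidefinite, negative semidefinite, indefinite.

negative semidefinite

The symmetric matrix of Q is [[-1, 1], [1, -1]].
For the 2×2 matrix [[-1, 1], [1, -1]]: det = -1·-1 − (1)² = 0, trace = -2.
det = 0 so one eigenvalue is zero; the form is semidefinite with the sign of the trace.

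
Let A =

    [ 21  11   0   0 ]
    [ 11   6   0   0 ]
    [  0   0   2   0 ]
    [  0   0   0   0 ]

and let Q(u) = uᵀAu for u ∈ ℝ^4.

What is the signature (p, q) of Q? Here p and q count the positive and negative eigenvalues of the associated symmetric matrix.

(3, 0)

Congruent diagonalization of A (simultaneous row and column reduction) yields pivots 21, 5/21, 2, 0.
So there are 3 positive, 1 zero pivots.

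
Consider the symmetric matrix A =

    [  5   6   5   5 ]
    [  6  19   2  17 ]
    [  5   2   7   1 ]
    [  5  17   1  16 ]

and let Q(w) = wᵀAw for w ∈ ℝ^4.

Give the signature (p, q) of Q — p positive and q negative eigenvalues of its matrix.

(4, 0)

Applying the same elementary operations to the rows and columns of A produces a congruent diagonal matrix with entries 5, 59/5, 38/59, 12/19.
Counting signs: 4 positive.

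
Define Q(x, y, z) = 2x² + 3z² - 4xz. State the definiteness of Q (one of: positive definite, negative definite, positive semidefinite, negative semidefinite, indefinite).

positive semidefinite

Write A = [[2, 0, -2], [0, 0, 0], [-2, 0, 3]].
Applying the same elementary operations to the rows and columns of A produces a congruent diagonal matrix with entries 2, 0, 1.
So there are 2 positive, 1 zero pivots.
Hence Q is positive semidefinite.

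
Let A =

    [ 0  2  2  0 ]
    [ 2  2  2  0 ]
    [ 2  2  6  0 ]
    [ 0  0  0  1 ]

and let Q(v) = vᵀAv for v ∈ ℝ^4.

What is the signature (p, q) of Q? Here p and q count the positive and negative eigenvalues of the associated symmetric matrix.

By Sylvester's law of inertia any congruent diagonalization of A has 3 positive, 1 negative and 0 zero entries.

(3, 1)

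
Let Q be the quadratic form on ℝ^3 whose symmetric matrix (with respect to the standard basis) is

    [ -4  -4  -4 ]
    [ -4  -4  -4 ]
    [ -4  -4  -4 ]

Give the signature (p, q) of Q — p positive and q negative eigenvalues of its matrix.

(0, 1)

Symmetric row and column elimination reduces A to a congruent diagonal form with pivots -4, 0, 0.
So there are 1 negative, 2 zero pivots.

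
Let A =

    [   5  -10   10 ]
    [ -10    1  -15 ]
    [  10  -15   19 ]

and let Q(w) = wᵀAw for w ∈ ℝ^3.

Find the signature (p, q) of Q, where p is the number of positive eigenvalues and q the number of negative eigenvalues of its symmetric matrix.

An LDLᵀ factorisation of A has diagonal entries 5, -19, 6/19.
So there are 2 positive, 1 negative pivots.

(2, 1)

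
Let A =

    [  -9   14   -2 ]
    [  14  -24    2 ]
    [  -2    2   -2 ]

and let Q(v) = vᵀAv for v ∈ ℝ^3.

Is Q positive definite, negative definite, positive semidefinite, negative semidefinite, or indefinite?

negative definite

Leading principal minors: Δ_1 = -9, Δ_2 = 20, Δ_3 = -20.
The signs alternate starting with Δ_1 < 0, so by Sylvester's criterion Q is negative definite.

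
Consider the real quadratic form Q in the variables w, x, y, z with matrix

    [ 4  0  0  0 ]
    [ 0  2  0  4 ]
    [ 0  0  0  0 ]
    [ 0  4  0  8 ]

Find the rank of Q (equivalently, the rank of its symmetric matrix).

2

Congruent diagonalization of A (simultaneous row and column reduction) yields pivots 4, 2, 0, 0.
So there are 2 positive, 2 zero pivots.
The rank is the number of nonzero pivots: 2.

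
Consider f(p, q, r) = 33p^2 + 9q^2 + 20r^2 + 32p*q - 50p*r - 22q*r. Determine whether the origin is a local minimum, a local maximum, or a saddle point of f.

The Hessian at the origin is H = [[66, 32, -50], [32, 18, -22], [-50, -22, 40]].
Symmetric row and column elimination reduces H to a congruent diagonal form with pivots 66, 82/33, 4/41.
Counting signs: 3 positive.
H is positive definite, so the origin is a strict local minimum.

local minimum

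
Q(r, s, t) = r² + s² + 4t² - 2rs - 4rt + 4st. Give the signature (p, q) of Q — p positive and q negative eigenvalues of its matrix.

(1, 0)

The associated matrix is A = [[1, -1, -2], [-1, 1, 2], [-2, 2, 4]].
Applying the same elementary operations to the rows and columns of A produces a congruent diagonal matrix with entries 1, 0, 0.
So there are 1 positive, 2 zero pivots.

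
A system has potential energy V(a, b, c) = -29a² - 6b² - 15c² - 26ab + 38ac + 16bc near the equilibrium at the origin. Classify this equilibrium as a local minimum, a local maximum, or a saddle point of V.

The Hessian at the origin is H = [[-58, -26, 38], [-26, -12, 16], [38, 16, -30]].
Congruent diagonalization of H (simultaneous row and column reduction) yields pivots -58, -10/29, -2.
Counting signs: 3 negative.
H is negative definite, so the origin is a strict local maximum.

local maximum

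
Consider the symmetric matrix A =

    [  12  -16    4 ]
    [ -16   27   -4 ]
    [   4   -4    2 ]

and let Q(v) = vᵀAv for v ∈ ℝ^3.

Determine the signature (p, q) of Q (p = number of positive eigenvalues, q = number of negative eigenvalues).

An LDLᵀ factorisation of A has diagonal entries 12, 17/3, 6/17.
Counting signs: 3 positive.

(3, 0)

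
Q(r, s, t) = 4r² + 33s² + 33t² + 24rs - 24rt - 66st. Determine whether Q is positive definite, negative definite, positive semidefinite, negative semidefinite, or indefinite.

indefinite

The symmetric matrix is A = [[4, 12, -12], [12, 33, -33], [-12, -33, 33]].
Congruent diagonalization of A (simultaneous row and column reduction) yields pivots 4, -3, 0.
Counting signs: 1 positive, 1 negative, 1 zero.
Hence Q is indefinite.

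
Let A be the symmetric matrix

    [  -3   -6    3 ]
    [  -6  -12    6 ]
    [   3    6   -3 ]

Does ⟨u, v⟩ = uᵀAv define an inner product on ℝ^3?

Congruent diagonalization of A (simultaneous row and column reduction) yields pivots -3, 0, 0.
That gives 1 negative, 2 zero pivots.
Hence Q is negative semidefinite.
⟨·,·⟩ is an inner product exactly when A is positive definite.

no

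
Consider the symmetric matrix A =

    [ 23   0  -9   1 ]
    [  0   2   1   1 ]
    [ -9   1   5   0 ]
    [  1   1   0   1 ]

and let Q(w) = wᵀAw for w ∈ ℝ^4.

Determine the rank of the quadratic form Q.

Symmetric row and column elimination reduces A to a congruent diagonal form with pivots 23, 2, 45/46, 4/9.
Counting signs: 4 positive.
The rank is the number of nonzero pivots: 4.

4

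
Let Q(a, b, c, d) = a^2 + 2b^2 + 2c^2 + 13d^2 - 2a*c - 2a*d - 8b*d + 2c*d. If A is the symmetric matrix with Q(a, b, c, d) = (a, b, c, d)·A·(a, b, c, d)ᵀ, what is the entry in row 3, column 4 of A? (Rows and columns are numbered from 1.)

The coefficient of c·d in Q is 2. For a symmetric A this equals A[3,4] + A[4,3] = 2·A[3,4].
So A[3,4] = 2/2 = 1.

1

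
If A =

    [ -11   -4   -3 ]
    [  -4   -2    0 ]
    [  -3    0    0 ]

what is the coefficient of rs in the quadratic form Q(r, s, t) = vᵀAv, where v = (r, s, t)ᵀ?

The coefficient of rs is A[1,2] + A[2,1] = 2·(-4) = -8.

-8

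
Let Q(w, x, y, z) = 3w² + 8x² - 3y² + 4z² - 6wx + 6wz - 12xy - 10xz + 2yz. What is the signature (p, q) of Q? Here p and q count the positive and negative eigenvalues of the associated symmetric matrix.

The associated matrix is A = [[3, -3, 0, 3], [-3, 8, -6, -5], [0, -6, -3, 1], [3, -5, 1, 4]].
Row-reducing A symmetrically gives the diagonal entries 3, 5, -51/5, 20/51.
Counting signs: 3 positive, 1 negative.

(3, 1)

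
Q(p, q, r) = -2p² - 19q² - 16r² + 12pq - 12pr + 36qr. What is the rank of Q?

3

The symmetric matrix is A = [[-2, 6, -6], [6, -19, 18], [-6, 18, -16]].
An LDLᵀ factorisation of A has diagonal entries -2, -1, 2.
Counting signs: 1 positive, 2 negative.
The rank is the number of nonzero pivots: 3.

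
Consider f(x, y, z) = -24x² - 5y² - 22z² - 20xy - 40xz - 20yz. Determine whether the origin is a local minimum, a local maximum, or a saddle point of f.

The Hessian at the origin is H = [[-48, -20, -40], [-20, -10, -20], [-40, -20, -44]].
An LDLᵀ factorisation of H has diagonal entries -48, -5/3, -4.
Counting signs: 3 negative.
H is negative definite, so the origin is a strict local maximum.

local maximum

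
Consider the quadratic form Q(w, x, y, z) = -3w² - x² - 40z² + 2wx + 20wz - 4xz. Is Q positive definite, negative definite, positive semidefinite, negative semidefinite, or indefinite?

The associated matrix is A = [[-3, 1, 0, 10], [1, -1, 0, -2], [0, 0, 0, 0], [10, -2, 0, -40]].
Symmetric row and column elimination reduces A to a congruent diagonal form with pivots -3, -2/3, 0, -4.
Counting signs: 3 negative, 1 zero.
Hence Q is negative semidefinite.

negative semidefinite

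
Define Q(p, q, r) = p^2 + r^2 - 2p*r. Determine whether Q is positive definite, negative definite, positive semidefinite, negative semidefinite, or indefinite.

The associated matrix is A = [[1, 0, -1], [0, 0, 0], [-1, 0, 1]].
Congruent diagonalization of A (simultaneous row and column reduction) yields pivots 1, 0, 0.
So there are 1 positive, 2 zero pivots.
Hence Q is positive semidefinite.

positive semidefinite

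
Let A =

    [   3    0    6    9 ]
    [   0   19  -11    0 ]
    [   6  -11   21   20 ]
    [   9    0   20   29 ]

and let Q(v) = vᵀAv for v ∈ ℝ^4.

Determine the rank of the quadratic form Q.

4

Congruent diagonalization of A (simultaneous row and column reduction) yields pivots 3, 19, 50/19, 12/25.
Counting signs: 4 positive.
The rank is the number of nonzero pivots: 4.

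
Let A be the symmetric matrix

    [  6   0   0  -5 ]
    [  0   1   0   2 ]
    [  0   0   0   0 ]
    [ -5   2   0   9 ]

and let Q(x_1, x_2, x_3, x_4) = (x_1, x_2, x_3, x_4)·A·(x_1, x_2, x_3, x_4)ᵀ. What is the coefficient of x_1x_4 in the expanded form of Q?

The coefficient of x_1x_4 is A[1,4] + A[4,1] = 2·(-5) = -10.

-10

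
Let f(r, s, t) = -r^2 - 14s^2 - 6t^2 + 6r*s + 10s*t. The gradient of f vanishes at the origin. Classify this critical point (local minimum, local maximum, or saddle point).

local maximum

The Hessian at the origin is H = [[-2, 6, 0], [6, -28, 10], [0, 10, -12]].
Congruent diagonalization of H (simultaneous row and column reduction) yields pivots -2, -10, -2.
That gives 3 negative pivots.
H is negative definite, so the origin is a strict local maximum.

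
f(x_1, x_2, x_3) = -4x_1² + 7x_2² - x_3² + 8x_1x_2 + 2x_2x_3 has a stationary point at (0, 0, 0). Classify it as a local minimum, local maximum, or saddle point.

saddle point

The Hessian at the origin is H = [[-8, 8, 0], [8, 14, 2], [0, 2, -2]].
Congruent diagonalization of H (simultaneous row and column reduction) yields pivots -8, 22, -24/11.
That gives 1 positive, 2 negative pivots.
H is indefinite, so the origin is a saddle point.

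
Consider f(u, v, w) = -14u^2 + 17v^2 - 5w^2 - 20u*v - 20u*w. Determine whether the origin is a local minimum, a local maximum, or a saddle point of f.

The Hessian at the origin is H = [[-28, -20, -20], [-20, 34, 0], [-20, 0, -10]].
Congruent diagonalization of H (simultaneous row and column reduction) yields pivots -28, 338/7, 10/169.
That gives 2 positive, 1 negative pivots.
H is indefinite, so the origin is a saddle point.

saddle point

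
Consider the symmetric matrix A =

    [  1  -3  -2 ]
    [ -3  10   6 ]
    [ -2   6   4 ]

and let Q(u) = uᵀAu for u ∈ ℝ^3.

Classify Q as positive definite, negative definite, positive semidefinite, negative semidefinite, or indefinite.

Applying the same elementary operations to the rows and columns of A produces a congruent diagonal matrix with entries 1, 1, 0.
So there are 2 positive, 1 zero pivots.
Hence Q is positive semidefinite.

positive semidefinite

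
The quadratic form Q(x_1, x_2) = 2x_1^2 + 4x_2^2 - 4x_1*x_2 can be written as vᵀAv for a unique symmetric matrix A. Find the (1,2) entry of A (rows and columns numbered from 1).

-2

The coefficient of x_1·x_2 in Q is -4. For a symmetric A this equals A[1,2] + A[2,1] = 2·A[1,2].
So A[1,2] = -4/2 = -2.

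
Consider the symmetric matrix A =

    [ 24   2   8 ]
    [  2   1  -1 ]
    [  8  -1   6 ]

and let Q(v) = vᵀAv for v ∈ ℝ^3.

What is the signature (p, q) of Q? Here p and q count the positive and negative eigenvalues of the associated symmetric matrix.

Applying the same elementary operations to the rows and columns of A produces a congruent diagonal matrix with entries 24, 5/6, 0.
That gives 2 positive, 1 zero pivots.

(2, 0)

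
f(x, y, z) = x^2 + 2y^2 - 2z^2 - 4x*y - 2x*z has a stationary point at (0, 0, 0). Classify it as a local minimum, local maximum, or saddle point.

The Hessian at the origin is H = [[2, -4, -2], [-4, 4, 0], [-2, 0, -4]].
An LDLᵀ factorisation of H has diagonal entries 2, -4, -2.
That gives 1 positive, 2 negative pivots.
H is indefinite, so the origin is a saddle point.

saddle point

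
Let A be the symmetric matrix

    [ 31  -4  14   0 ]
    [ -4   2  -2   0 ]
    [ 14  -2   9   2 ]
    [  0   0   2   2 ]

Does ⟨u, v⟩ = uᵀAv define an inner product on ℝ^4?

yes

Leading principal minors: Δ_1 = 31, Δ_2 = 46, Δ_3 = 122, Δ_4 = 60.
All leading principal minors are positive, so by Sylvester's criterion Q is positive definite.
⟨·,·⟩ is an inner product exactly when A is positive definite.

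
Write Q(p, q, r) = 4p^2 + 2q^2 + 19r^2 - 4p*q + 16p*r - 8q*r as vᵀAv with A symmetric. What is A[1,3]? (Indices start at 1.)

8

The coefficient of p·r in Q is 16. For a symmetric A this equals A[1,3] + A[3,1] = 2·A[1,3].
So A[1,3] = 16/2 = 8.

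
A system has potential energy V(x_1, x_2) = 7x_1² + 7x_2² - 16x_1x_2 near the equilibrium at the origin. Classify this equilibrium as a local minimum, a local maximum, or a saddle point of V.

The Hessian at the origin is H = [[14, -16], [-16, 14]].
det H = 14·14 − (-16)² = -60 < 0, so H is indefinite.
Therefore the origin is a saddle point.

saddle point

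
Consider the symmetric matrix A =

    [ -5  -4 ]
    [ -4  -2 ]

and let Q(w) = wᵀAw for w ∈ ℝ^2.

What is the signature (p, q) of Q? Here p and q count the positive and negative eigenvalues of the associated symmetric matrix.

An LDLᵀ factorisation of A has diagonal entries -5, 6/5.
So there are 1 positive, 1 negative pivots.

(1, 1)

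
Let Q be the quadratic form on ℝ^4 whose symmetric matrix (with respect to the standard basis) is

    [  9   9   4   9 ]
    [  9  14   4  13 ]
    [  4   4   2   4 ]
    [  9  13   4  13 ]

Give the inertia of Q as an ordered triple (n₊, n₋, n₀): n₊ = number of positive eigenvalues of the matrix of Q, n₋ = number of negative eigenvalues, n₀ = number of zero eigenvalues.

(4, 0, 0)

Row-reducing A symmetrically gives the diagonal entries 9, 5, 2/9, 4/5.
That gives 4 positive pivots.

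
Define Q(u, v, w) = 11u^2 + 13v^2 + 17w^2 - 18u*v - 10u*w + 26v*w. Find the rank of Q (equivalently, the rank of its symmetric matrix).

The symmetric matrix is A = [[11, -9, -5], [-9, 13, 13], [-5, 13, 17]].
An LDLᵀ factorisation of A has diagonal entries 11, 62/11, 20/31.
So there are 3 positive pivots.
The rank is the number of nonzero pivots: 3.

3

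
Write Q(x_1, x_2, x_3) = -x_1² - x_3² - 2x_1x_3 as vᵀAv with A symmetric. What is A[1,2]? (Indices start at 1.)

The coefficient of x_1·x_2 in Q is 0. For a symmetric A this equals A[1,2] + A[2,1] = 2·A[1,2].
So A[1,2] = 0/2 = 0.

0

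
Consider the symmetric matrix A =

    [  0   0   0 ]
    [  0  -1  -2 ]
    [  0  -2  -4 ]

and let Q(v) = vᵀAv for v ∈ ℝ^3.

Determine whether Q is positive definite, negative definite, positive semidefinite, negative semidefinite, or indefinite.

negative semidefinite

Congruent diagonalization of A (simultaneous row and column reduction) yields pivots 0, -1, 0.
That gives 1 negative, 2 zero pivots.
Hence Q is negative semidefinite.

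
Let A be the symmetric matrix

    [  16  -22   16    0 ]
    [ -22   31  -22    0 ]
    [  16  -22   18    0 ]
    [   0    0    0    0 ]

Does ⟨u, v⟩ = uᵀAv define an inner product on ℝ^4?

Row-reducing A symmetrically gives the diagonal entries 16, 3/4, 2, 0.
That gives 3 positive, 1 zero pivots.
Hence Q is positive semidefinite.
⟨·,·⟩ is an inner product exactly when A is positive definite.

no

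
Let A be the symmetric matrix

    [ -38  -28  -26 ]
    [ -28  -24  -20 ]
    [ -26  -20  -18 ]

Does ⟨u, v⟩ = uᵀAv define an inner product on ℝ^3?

no

Applying the same elementary operations to the rows and columns of A produces a congruent diagonal matrix with entries -38, -64/19, 0.
So there are 2 negative, 1 zero pivots.
Hence Q is negative semidefinite.
⟨·,·⟩ is an inner product exactly when A is positive definite.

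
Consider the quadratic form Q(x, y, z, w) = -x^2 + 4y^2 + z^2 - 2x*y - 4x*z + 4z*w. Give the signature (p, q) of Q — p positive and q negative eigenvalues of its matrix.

(2, 2)

Write A = [[-1, -1, -2, 0], [-1, 4, 0, 0], [-2, 0, 1, 2], [0, 0, 2, 0]].
An LDLᵀ factorisation of A has diagonal entries -1, 5, 21/5, -20/21.
That gives 2 positive, 2 negative pivots.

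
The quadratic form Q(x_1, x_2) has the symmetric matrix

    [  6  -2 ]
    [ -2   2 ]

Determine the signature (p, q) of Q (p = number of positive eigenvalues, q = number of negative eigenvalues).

Symmetric row and column elimination reduces A to a congruent diagonal form with pivots 6, 4/3.
So there are 2 positive pivots.

(2, 0)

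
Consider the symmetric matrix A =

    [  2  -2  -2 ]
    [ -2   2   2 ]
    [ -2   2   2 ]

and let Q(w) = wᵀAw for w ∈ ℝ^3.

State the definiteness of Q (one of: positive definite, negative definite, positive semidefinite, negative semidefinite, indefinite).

Applying the same elementary operations to the rows and columns of A produces a congruent diagonal matrix with entries 2, 0, 0.
So there are 1 positive, 2 zero pivots.
Hence Q is positive semidefinite.

positive semidefinite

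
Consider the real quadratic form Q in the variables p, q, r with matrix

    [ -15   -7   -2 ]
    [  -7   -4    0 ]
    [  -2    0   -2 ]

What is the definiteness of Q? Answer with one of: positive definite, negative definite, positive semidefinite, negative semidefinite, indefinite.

negative definite

Row-reducing A symmetrically gives the diagonal entries -15, -11/15, -6/11.
So there are 3 negative pivots.
Hence Q is negative definite.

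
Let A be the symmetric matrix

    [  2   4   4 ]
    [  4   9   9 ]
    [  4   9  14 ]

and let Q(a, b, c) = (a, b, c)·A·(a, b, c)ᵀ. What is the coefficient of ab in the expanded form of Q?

8

The coefficient of ab is A[1,2] + A[2,1] = 2·4 = 8.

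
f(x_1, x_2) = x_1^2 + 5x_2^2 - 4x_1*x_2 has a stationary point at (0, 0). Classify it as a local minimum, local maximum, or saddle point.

The Hessian at the origin is H = [[2, -4], [-4, 10]].
det H = 2·10 − (-4)² = 4 > 0 and H[1,1] = 2 > 0, so H is positive definite.
Therefore the origin is a local minimum.

local minimum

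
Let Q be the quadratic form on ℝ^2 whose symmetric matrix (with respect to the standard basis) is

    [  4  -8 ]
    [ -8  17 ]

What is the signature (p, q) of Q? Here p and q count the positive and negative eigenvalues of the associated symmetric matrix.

Symmetric row and column elimination reduces A to a congruent diagonal form with pivots 4, 1.
That gives 2 positive pivots.

(2, 0)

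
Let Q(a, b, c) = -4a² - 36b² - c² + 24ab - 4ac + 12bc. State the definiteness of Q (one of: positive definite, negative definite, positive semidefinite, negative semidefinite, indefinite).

negative semidefinite

The associated matrix is A = [[-4, 12, -2], [12, -36, 6], [-2, 6, -1]].
Congruent diagonalization of A (simultaneous row and column reduction) yields pivots -4, 0, 0.
So there are 1 negative, 2 zero pivots.
Hence Q is negative semidefinite.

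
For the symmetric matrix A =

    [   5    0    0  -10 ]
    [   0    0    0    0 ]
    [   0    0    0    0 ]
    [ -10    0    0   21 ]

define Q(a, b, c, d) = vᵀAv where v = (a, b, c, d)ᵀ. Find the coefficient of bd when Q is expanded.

The coefficient of bd is A[2,4] + A[4,2] = 2·0 = 0.

0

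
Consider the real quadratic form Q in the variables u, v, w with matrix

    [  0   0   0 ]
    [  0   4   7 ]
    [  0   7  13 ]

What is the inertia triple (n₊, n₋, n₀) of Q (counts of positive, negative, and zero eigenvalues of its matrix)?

Symmetric row and column elimination reduces A to a congruent diagonal form with pivots 0, 4, 3/4.
So there are 2 positive, 1 zero pivots.

(2, 0, 1)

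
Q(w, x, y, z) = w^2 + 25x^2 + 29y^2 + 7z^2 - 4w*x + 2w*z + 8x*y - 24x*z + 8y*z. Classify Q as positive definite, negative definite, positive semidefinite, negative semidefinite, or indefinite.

positive definite

The symmetric matrix of Q is A = [[1, -2, 0, 1], [-2, 25, 4, -12], [0, 4, 29, 4], [1, -12, 4, 7]].
Leading principal minors: Δ_1 = 1, Δ_2 = 21, Δ_3 = 593, Δ_4 = 2.
All leading principal minors are positive, so by Sylvester's criterion Q is positive definite.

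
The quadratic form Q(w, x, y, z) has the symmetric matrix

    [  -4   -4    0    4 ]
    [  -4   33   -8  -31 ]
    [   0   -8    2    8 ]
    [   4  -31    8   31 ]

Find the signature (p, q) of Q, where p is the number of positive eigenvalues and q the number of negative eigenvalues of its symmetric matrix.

Applying the same elementary operations to the rows and columns of A produces a congruent diagonal matrix with entries -4, 37, 10/37, 6/5.
So there are 3 positive, 1 negative pivots.

(3, 1)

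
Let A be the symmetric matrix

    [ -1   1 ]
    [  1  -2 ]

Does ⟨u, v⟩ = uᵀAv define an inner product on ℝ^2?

For the 2×2 matrix [[-1, 1], [1, -2]]: det = -1·-2 − (1)² = 1, trace = -3.
det > 0 so both eigenvalues share the sign of the trace; trace = -3 < 0 ⇒ both negative.
⟨·,·⟩ is an inner product exactly when A is positive definite.

no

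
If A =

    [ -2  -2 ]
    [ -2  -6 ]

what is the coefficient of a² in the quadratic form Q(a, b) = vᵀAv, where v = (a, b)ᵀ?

The coefficient of a² is the diagonal entry A[1,1] = -2.

-2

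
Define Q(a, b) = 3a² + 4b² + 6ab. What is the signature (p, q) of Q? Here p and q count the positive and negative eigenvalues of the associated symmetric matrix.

The associated matrix is A = [[3, 3], [3, 4]].
An LDLᵀ factorisation of A has diagonal entries 3, 1.
So there are 2 positive pivots.

(2, 0)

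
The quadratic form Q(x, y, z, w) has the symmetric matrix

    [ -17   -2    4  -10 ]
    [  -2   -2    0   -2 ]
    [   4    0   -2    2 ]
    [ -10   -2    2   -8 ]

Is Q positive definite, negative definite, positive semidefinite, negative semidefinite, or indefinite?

Leading principal minors: Δ_1 = -17, Δ_2 = 30, Δ_3 = -28, Δ_4 = 48.
The signs alternate starting with Δ_1 < 0, so by Sylvester's criterion Q is negative definite.

negative definite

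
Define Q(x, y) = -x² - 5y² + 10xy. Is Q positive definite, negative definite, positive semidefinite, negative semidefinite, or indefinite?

indefinite

The symmetric matrix of Q is [[-1, 5], [5, -5]].
For the 2×2 matrix [[-1, 5], [5, -5]]: det = -1·-5 − (5)² = -20, trace = -6.
det < 0 so the eigenvalues have opposite signs; the form is indefinite.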